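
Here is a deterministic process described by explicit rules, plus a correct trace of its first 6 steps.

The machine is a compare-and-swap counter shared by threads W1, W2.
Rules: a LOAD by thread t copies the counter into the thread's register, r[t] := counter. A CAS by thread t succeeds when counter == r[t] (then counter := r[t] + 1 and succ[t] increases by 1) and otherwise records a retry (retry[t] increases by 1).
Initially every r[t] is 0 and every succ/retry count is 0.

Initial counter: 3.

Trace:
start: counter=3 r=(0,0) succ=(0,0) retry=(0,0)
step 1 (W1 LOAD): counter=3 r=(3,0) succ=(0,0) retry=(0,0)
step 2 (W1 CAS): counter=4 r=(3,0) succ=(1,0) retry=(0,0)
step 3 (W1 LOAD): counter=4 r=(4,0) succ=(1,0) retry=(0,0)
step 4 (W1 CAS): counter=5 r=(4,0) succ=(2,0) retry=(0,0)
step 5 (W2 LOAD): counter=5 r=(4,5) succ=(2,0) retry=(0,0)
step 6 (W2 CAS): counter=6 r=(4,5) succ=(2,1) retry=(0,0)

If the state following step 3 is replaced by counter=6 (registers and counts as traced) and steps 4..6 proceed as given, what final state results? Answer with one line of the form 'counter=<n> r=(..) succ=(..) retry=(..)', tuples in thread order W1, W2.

state after step 3 := counter=6 r=(4,0) succ=(1,0) retry=(0,0)
step 4 (W1 CAS): counter=6 r=(4,0) succ=(1,0) retry=(1,0)
step 5 (W2 LOAD): counter=6 r=(4,6) succ=(1,0) retry=(1,0)
step 6 (W2 CAS): counter=7 r=(4,6) succ=(1,1) retry=(1,0)

counter=7 r=(4,6) succ=(1,1) retry=(1,0)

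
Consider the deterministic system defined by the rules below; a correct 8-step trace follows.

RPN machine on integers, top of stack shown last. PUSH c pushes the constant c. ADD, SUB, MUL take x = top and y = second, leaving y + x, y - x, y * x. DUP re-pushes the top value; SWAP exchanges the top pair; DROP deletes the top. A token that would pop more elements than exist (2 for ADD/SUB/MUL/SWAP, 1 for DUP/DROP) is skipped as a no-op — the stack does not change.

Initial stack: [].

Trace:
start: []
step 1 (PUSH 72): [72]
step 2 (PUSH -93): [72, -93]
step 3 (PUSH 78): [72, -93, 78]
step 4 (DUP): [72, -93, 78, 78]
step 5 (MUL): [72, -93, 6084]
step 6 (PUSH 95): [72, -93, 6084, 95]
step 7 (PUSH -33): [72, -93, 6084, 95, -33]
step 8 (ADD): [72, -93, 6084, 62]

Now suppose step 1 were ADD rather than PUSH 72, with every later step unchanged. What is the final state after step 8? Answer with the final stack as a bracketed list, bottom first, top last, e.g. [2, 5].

[-93, 6084, 62]

(re-executing from step 1 with the substitution; state before step 1: [])
step 1 (ADD): []
step 2 (PUSH -93): [-93]
step 3 (PUSH 78): [-93, 78]
step 4 (DUP): [-93, 78, 78]
step 5 (MUL): [-93, 6084]
step 6 (PUSH 95): [-93, 6084, 95]
step 7 (PUSH -33): [-93, 6084, 95, -33]
step 8 (ADD): [-93, 6084, 62]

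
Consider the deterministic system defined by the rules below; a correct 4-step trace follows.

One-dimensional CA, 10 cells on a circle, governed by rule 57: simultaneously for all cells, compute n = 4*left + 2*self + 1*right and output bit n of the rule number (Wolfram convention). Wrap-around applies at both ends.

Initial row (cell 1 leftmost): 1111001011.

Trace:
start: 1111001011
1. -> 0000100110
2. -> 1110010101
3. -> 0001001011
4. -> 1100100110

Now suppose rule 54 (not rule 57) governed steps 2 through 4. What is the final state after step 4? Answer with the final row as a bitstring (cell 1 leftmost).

(re-executing steps 2..4 under rule 54; state before step 2: 0000100110)
2. -> 0001111001
3. -> 1010000111
4. -> 0111001000

0111001000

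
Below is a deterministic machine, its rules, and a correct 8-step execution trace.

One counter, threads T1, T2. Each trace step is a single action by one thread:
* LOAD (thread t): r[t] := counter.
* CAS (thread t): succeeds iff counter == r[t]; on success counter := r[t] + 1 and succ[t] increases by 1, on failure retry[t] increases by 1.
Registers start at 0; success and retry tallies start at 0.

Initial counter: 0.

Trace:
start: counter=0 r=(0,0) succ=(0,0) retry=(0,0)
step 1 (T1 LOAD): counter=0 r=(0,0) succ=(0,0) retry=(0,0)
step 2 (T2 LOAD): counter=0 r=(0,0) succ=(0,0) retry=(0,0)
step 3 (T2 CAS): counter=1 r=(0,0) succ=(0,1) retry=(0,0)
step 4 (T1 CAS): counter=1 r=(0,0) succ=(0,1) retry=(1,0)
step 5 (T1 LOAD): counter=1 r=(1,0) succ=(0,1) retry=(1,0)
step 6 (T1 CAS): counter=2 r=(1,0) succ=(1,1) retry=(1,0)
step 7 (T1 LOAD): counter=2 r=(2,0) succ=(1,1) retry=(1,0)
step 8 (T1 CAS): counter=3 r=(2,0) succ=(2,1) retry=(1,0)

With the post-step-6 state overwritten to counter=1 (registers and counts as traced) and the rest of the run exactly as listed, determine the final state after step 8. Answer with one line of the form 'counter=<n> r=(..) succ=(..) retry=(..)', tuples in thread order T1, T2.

state after step 6 := counter=1 r=(1,0) succ=(1,1) retry=(1,0)
step 7 (T1 LOAD): counter=1 r=(1,0) succ=(1,1) retry=(1,0)
step 8 (T1 CAS): counter=2 r=(1,0) succ=(2,1) retry=(1,0)

counter=2 r=(1,0) succ=(2,1) retry=(1,0)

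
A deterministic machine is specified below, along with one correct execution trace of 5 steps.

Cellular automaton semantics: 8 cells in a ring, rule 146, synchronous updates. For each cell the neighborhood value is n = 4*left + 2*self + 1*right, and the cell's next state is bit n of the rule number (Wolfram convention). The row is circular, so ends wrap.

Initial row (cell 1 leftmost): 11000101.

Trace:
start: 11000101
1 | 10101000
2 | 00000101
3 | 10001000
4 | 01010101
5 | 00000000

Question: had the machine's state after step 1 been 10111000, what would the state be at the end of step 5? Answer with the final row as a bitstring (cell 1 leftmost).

state after step 1 := 10111000
2 | 00010101
3 | 10100000
4 | 00010001
5 | 10101010

10101010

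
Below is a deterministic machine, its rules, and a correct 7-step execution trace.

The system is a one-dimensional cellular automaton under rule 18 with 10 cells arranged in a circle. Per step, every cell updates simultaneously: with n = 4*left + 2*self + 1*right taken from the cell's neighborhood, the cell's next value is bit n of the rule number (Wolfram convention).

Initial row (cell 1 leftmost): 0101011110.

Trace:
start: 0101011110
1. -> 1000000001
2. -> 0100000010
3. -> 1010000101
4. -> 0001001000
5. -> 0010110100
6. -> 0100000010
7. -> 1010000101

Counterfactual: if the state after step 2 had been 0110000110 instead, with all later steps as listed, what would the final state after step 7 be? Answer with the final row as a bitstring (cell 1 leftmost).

1010000101

state after step 2 := 0110000110
3. -> 1001001001
4. -> 0110110110
5. -> 1000000001
6. -> 0100000010
7. -> 1010000101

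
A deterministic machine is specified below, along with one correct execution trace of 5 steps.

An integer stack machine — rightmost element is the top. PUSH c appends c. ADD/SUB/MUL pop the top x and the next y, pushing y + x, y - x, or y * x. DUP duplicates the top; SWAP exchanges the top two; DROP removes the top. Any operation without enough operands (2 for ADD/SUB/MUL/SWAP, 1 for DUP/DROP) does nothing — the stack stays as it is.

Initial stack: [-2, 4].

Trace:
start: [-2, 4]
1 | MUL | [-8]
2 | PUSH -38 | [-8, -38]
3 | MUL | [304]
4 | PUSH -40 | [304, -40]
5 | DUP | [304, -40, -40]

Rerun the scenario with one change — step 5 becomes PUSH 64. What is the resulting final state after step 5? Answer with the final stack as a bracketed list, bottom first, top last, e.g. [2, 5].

[304, -40, 64]

(re-executing from step 5 with the substitution; state before step 5: [304, -40])
5 | PUSH 64 | [304, -40, 64]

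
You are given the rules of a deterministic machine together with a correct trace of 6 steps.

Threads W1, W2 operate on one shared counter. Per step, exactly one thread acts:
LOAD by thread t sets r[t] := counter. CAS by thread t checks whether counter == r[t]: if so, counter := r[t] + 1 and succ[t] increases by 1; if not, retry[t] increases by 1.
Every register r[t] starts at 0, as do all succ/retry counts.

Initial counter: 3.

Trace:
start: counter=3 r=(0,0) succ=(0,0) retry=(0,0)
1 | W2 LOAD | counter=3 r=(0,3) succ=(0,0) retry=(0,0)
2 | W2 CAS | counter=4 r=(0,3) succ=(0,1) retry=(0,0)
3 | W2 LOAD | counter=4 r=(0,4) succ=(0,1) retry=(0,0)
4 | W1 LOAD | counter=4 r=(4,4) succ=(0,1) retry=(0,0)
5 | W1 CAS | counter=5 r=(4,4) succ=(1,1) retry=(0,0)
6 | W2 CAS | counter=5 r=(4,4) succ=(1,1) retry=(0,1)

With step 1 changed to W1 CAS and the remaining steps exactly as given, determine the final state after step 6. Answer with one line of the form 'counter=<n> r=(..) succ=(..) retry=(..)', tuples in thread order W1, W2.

counter=4 r=(3,3) succ=(1,0) retry=(1,2)

(re-executing from step 1 with the substitution; state before step 1: counter=3 r=(0,0) succ=(0,0) retry=(0,0))
1 | W1 CAS | counter=3 r=(0,0) succ=(0,0) retry=(1,0)
2 | W2 CAS | counter=3 r=(0,0) succ=(0,0) retry=(1,1)
3 | W2 LOAD | counter=3 r=(0,3) succ=(0,0) retry=(1,1)
4 | W1 LOAD | counter=3 r=(3,3) succ=(0,0) retry=(1,1)
5 | W1 CAS | counter=4 r=(3,3) succ=(1,0) retry=(1,1)
6 | W2 CAS | counter=4 r=(3,3) succ=(1,0) retry=(1,2)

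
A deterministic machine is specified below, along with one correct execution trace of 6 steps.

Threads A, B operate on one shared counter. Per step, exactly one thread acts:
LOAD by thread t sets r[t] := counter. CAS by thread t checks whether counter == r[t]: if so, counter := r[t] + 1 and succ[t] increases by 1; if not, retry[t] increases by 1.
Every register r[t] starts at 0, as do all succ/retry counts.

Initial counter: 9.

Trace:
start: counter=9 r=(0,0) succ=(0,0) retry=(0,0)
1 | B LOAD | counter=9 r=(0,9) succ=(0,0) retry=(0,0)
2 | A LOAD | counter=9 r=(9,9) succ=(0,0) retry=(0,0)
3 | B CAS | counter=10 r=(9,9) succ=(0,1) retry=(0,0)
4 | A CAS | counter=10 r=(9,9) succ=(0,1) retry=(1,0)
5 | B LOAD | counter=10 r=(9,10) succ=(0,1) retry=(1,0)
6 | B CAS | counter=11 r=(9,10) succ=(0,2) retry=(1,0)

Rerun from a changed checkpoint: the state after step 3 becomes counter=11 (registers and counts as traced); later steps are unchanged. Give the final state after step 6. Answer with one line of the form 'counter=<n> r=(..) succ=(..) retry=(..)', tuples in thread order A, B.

counter=12 r=(9,11) succ=(0,2) retry=(1,0)

state after step 3 := counter=11 r=(9,9) succ=(0,1) retry=(0,0)
4 | A CAS | counter=11 r=(9,9) succ=(0,1) retry=(1,0)
5 | B LOAD | counter=11 r=(9,11) succ=(0,1) retry=(1,0)
6 | B CAS | counter=12 r=(9,11) succ=(0,2) retry=(1,0)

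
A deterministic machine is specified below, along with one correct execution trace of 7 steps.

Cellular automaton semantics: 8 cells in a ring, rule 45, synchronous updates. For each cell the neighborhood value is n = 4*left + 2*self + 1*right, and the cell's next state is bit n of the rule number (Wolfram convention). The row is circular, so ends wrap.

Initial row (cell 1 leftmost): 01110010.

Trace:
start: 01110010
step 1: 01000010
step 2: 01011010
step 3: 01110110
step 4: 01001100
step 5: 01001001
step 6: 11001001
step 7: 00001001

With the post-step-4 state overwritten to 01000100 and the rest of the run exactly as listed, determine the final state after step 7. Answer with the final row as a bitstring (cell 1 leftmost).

state after step 4 := 01000100
step 5: 01010101
step 6: 11111111
step 7: 00000000

00000000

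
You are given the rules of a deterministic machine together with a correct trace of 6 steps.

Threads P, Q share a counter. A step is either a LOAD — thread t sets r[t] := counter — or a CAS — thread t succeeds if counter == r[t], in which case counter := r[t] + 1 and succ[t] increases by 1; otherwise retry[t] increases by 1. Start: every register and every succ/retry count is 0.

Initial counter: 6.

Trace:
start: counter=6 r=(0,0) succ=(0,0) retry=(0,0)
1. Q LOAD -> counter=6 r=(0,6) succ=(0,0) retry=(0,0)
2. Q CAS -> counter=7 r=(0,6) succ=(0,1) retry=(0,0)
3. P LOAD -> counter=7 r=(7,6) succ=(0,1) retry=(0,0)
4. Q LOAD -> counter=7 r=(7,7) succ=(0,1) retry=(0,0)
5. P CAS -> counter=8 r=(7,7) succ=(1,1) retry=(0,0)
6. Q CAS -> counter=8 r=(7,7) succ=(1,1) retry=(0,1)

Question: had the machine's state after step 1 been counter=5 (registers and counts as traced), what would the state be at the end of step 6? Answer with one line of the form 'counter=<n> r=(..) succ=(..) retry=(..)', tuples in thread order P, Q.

state after step 1 := counter=5 r=(0,6) succ=(0,0) retry=(0,0)
2. Q CAS -> counter=5 r=(0,6) succ=(0,0) retry=(0,1)
3. P LOAD -> counter=5 r=(5,6) succ=(0,0) retry=(0,1)
4. Q LOAD -> counter=5 r=(5,5) succ=(0,0) retry=(0,1)
5. P CAS -> counter=6 r=(5,5) succ=(1,0) retry=(0,1)
6. Q CAS -> counter=6 r=(5,5) succ=(1,0) retry=(0,2)

counter=6 r=(5,5) succ=(1,0) retry=(0,2)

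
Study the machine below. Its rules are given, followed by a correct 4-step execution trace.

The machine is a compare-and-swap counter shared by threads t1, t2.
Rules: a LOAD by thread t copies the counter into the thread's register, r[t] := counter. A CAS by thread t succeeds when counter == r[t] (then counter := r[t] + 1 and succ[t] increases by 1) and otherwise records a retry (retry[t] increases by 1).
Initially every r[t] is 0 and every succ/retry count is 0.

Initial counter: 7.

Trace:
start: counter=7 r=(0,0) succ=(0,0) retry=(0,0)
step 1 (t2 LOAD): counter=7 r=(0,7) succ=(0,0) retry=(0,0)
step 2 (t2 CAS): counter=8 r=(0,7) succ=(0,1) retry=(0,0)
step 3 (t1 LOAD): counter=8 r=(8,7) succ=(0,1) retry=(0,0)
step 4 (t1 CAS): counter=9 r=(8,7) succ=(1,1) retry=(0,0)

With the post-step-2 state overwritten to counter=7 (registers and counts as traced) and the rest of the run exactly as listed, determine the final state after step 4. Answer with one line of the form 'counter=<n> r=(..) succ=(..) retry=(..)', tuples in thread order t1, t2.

state after step 2 := counter=7 r=(0,7) succ=(0,1) retry=(0,0)
step 3 (t1 LOAD): counter=7 r=(7,7) succ=(0,1) retry=(0,0)
step 4 (t1 CAS): counter=8 r=(7,7) succ=(1,1) retry=(0,0)

counter=8 r=(7,7) succ=(1,1) retry=(0,0)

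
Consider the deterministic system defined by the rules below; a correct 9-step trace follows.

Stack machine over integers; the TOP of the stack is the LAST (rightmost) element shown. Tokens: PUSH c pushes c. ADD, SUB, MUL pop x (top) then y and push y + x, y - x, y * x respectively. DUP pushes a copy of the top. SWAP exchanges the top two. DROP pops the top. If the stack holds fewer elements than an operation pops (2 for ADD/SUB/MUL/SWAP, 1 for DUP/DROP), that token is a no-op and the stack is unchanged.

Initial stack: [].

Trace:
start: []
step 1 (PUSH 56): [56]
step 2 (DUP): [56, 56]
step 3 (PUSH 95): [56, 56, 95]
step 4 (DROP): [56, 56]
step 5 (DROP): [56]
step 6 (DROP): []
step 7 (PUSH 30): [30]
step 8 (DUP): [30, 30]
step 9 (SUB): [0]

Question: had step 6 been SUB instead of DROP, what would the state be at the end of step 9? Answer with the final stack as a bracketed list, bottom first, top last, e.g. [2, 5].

(re-executing from step 6 with the substitution; state before step 6: [56])
step 6 (SUB): [56]
step 7 (PUSH 30): [56, 30]
step 8 (DUP): [56, 30, 30]
step 9 (SUB): [56, 0]

[56, 0]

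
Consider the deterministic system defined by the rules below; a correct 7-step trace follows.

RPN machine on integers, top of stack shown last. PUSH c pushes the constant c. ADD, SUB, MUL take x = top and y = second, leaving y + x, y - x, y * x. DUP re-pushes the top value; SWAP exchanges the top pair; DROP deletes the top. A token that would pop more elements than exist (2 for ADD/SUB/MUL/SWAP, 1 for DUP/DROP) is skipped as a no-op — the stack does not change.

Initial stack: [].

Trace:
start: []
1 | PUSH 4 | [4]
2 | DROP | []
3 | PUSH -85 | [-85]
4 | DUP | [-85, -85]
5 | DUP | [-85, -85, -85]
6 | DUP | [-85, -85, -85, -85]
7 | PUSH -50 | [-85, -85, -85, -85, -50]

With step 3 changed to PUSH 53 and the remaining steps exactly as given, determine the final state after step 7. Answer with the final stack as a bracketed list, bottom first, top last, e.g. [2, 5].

[53, 53, 53, 53, -50]

(re-executing from step 3 with the substitution; state before step 3: [])
3 | PUSH 53 | [53]
4 | DUP | [53, 53]
5 | DUP | [53, 53, 53]
6 | DUP | [53, 53, 53, 53]
7 | PUSH -50 | [53, 53, 53, 53, -50]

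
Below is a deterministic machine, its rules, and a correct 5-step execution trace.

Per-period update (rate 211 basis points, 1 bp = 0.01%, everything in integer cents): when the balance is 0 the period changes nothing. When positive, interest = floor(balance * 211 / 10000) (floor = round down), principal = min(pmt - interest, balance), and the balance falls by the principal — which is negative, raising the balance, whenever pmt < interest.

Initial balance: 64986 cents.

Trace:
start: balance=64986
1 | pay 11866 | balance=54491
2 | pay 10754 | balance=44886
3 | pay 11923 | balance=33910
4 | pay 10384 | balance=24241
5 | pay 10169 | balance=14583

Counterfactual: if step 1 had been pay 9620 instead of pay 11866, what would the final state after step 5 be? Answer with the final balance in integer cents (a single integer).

(re-executing from step 1 with the substitution; state before step 1: balance=64986)
1 | pay 9620 | balance=56737
2 | pay 10754 | balance=47180
3 | pay 11923 | balance=36252
4 | pay 10384 | balance=26632
5 | pay 10169 | balance=17024

17024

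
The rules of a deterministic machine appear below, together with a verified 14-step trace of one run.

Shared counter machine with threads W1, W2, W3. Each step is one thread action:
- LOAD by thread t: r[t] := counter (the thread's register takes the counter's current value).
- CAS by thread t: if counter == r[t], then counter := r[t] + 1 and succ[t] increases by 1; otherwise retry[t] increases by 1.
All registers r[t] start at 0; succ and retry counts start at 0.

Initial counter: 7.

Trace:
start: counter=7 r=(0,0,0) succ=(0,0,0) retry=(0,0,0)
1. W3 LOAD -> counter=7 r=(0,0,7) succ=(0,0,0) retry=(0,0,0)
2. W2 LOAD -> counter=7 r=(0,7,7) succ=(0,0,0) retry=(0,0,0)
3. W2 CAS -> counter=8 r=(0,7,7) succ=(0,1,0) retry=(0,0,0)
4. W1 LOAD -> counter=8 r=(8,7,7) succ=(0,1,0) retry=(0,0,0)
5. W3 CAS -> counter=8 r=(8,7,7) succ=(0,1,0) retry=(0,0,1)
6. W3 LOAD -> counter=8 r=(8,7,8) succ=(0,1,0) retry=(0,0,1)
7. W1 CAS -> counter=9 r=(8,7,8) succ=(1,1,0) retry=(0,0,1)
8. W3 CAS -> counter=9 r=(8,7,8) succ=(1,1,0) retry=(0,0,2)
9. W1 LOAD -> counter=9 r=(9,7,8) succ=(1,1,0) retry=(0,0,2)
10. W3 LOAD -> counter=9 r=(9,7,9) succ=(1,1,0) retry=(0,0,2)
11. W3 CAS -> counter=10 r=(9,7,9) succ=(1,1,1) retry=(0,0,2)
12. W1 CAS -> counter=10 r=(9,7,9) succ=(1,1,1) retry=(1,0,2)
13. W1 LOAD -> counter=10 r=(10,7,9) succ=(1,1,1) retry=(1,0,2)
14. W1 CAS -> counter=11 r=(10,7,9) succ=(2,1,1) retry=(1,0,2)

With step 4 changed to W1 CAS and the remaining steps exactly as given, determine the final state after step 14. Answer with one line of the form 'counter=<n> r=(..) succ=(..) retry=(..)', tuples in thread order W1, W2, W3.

counter=11 r=(10,7,9) succ=(1,1,2) retry=(3,0,1)

(re-executing from step 4 with the substitution; state before step 4: counter=8 r=(0,7,7) succ=(0,1,0) retry=(0,0,0))
4. W1 CAS -> counter=8 r=(0,7,7) succ=(0,1,0) retry=(1,0,0)
5. W3 CAS -> counter=8 r=(0,7,7) succ=(0,1,0) retry=(1,0,1)
6. W3 LOAD -> counter=8 r=(0,7,8) succ=(0,1,0) retry=(1,0,1)
7. W1 CAS -> counter=8 r=(0,7,8) succ=(0,1,0) retry=(2,0,1)
8. W3 CAS -> counter=9 r=(0,7,8) succ=(0,1,1) retry=(2,0,1)
9. W1 LOAD -> counter=9 r=(9,7,8) succ=(0,1,1) retry=(2,0,1)
10. W3 LOAD -> counter=9 r=(9,7,9) succ=(0,1,1) retry=(2,0,1)
11. W3 CAS -> counter=10 r=(9,7,9) succ=(0,1,2) retry=(2,0,1)
12. W1 CAS -> counter=10 r=(9,7,9) succ=(0,1,2) retry=(3,0,1)
13. W1 LOAD -> counter=10 r=(10,7,9) succ=(0,1,2) retry=(3,0,1)
14. W1 CAS -> counter=11 r=(10,7,9) succ=(1,1,2) retry=(3,0,1)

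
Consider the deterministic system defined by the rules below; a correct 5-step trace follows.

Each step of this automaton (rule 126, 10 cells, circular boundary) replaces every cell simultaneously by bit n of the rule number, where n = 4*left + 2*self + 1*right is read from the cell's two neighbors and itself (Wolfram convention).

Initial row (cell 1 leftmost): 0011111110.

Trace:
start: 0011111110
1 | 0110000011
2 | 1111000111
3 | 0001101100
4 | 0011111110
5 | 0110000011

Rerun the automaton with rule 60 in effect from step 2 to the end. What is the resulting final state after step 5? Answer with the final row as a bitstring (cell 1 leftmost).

(re-executing steps 2..5 under rule 60; state before step 2: 0110000011)
2 | 1101000010
3 | 1011100011
4 | 0110010010
5 | 0101011011

0101011011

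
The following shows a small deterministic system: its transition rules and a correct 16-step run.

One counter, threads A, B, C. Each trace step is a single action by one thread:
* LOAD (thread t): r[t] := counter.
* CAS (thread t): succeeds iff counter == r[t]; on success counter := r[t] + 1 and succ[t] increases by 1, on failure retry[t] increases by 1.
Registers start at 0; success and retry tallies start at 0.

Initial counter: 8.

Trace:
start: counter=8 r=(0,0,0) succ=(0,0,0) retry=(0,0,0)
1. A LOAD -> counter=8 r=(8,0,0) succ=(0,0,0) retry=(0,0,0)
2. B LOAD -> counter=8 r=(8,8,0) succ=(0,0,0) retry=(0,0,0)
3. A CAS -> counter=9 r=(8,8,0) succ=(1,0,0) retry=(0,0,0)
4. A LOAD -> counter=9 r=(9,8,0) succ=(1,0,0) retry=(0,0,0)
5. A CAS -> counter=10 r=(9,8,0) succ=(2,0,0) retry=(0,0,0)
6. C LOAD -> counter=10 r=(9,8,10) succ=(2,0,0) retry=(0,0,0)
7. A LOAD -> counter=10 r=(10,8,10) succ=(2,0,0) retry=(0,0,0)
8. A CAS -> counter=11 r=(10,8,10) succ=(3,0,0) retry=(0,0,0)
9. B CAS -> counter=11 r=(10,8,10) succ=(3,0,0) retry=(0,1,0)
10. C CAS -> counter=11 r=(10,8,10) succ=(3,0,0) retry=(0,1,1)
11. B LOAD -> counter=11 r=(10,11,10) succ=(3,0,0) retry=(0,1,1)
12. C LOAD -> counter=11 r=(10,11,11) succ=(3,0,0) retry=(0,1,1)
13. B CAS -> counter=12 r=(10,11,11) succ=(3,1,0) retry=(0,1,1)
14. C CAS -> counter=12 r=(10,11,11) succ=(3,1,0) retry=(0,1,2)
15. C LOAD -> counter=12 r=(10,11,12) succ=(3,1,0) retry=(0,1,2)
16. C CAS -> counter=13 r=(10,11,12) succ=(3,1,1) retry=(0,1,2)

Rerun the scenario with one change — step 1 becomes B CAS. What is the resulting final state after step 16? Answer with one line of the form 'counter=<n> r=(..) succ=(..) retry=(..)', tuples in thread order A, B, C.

counter=12 r=(9,10,11) succ=(2,1,1) retry=(1,2,2)

(re-executing from step 1 with the substitution; state before step 1: counter=8 r=(0,0,0) succ=(0,0,0) retry=(0,0,0))
1. B CAS -> counter=8 r=(0,0,0) succ=(0,0,0) retry=(0,1,0)
2. B LOAD -> counter=8 r=(0,8,0) succ=(0,0,0) retry=(0,1,0)
3. A CAS -> counter=8 r=(0,8,0) succ=(0,0,0) retry=(1,1,0)
4. A LOAD -> counter=8 r=(8,8,0) succ=(0,0,0) retry=(1,1,0)
5. A CAS -> counter=9 r=(8,8,0) succ=(1,0,0) retry=(1,1,0)
6. C LOAD -> counter=9 r=(8,8,9) succ=(1,0,0) retry=(1,1,0)
7. A LOAD -> counter=9 r=(9,8,9) succ=(1,0,0) retry=(1,1,0)
8. A CAS -> counter=10 r=(9,8,9) succ=(2,0,0) retry=(1,1,0)
9. B CAS -> counter=10 r=(9,8,9) succ=(2,0,0) retry=(1,2,0)
10. C CAS -> counter=10 r=(9,8,9) succ=(2,0,0) retry=(1,2,1)
11. B LOAD -> counter=10 r=(9,10,9) succ=(2,0,0) retry=(1,2,1)
12. C LOAD -> counter=10 r=(9,10,10) succ=(2,0,0) retry=(1,2,1)
13. B CAS -> counter=11 r=(9,10,10) succ=(2,1,0) retry=(1,2,1)
14. C CAS -> counter=11 r=(9,10,10) succ=(2,1,0) retry=(1,2,2)
15. C LOAD -> counter=11 r=(9,10,11) succ=(2,1,0) retry=(1,2,2)
16. C CAS -> counter=12 r=(9,10,11) succ=(2,1,1) retry=(1,2,2)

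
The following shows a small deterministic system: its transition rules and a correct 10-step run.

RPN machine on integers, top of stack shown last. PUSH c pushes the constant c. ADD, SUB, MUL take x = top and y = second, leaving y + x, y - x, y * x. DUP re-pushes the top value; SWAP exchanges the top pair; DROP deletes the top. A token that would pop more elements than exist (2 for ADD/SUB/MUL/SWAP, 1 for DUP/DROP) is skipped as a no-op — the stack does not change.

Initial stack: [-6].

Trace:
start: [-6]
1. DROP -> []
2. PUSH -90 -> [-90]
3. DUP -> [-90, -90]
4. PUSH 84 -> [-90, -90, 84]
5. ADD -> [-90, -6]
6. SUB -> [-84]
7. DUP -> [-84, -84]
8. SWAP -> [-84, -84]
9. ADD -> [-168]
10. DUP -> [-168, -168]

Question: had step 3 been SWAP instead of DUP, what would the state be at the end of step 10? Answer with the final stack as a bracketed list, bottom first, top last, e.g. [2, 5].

(re-executing from step 3 with the substitution; state before step 3: [-90])
3. SWAP -> [-90]
4. PUSH 84 -> [-90, 84]
5. ADD -> [-6]
6. SUB -> [-6]
7. DUP -> [-6, -6]
8. SWAP -> [-6, -6]
9. ADD -> [-12]
10. DUP -> [-12, -12]

[-12, -12]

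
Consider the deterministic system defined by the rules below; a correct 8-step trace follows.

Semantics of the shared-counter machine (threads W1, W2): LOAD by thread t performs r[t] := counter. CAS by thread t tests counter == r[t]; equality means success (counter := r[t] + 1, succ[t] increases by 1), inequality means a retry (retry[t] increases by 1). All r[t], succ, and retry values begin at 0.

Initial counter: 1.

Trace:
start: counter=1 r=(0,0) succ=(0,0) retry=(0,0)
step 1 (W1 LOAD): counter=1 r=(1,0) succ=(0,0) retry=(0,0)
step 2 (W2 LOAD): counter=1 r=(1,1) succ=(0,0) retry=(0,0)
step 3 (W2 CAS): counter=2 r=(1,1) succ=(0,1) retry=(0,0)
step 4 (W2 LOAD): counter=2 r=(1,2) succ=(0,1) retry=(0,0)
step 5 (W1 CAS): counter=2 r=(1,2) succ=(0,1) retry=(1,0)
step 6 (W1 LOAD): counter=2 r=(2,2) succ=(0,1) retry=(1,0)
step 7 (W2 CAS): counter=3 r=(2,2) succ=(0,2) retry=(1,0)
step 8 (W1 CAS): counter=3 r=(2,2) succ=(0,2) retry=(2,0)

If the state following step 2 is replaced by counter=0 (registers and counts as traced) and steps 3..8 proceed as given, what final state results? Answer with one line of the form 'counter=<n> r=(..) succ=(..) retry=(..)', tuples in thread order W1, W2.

counter=1 r=(0,0) succ=(0,1) retry=(2,1)

state after step 2 := counter=0 r=(1,1) succ=(0,0) retry=(0,0)
step 3 (W2 CAS): counter=0 r=(1,1) succ=(0,0) retry=(0,1)
step 4 (W2 LOAD): counter=0 r=(1,0) succ=(0,0) retry=(0,1)
step 5 (W1 CAS): counter=0 r=(1,0) succ=(0,0) retry=(1,1)
step 6 (W1 LOAD): counter=0 r=(0,0) succ=(0,0) retry=(1,1)
step 7 (W2 CAS): counter=1 r=(0,0) succ=(0,1) retry=(1,1)
step 8 (W1 CAS): counter=1 r=(0,0) succ=(0,1) retry=(2,1)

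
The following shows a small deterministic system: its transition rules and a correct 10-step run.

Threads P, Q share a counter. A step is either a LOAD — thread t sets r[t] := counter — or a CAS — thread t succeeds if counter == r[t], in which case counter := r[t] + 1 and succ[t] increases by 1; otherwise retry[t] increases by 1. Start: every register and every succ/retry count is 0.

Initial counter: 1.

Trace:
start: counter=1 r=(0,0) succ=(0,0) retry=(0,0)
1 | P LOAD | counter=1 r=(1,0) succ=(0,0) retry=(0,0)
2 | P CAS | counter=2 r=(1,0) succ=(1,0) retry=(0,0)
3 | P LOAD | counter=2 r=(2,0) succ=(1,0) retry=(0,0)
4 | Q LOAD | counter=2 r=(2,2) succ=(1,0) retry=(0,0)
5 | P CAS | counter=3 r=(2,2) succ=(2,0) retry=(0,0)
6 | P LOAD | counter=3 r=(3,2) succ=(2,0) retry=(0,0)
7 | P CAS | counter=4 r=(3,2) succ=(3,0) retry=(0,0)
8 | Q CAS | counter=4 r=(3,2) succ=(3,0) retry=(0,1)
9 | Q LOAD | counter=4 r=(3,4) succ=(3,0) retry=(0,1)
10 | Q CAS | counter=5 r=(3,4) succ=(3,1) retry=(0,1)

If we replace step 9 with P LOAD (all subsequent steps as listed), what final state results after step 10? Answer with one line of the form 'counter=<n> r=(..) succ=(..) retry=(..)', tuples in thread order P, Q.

(re-executing from step 9 with the substitution; state before step 9: counter=4 r=(3,2) succ=(3,0) retry=(0,1))
9 | P LOAD | counter=4 r=(4,2) succ=(3,0) retry=(0,1)
10 | Q CAS | counter=4 r=(4,2) succ=(3,0) retry=(0,2)

counter=4 r=(4,2) succ=(3,0) retry=(0,2)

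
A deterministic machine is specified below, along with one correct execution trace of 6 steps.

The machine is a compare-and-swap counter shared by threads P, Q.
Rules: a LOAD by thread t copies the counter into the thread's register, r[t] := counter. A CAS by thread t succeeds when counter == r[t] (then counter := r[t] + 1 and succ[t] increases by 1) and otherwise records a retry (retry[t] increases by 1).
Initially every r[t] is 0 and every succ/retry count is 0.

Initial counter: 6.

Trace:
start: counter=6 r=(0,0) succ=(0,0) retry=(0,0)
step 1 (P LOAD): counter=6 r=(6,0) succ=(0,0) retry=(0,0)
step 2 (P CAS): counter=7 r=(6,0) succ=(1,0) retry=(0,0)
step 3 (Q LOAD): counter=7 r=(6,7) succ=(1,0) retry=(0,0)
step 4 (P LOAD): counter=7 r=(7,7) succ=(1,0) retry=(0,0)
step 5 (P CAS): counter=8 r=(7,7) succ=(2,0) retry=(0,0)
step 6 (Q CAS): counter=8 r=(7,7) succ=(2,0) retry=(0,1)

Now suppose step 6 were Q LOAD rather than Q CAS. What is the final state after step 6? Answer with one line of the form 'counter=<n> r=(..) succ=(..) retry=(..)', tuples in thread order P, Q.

(re-executing from step 6 with the substitution; state before step 6: counter=8 r=(7,7) succ=(2,0) retry=(0,0))
step 6 (Q LOAD): counter=8 r=(7,8) succ=(2,0) retry=(0,0)

counter=8 r=(7,8) succ=(2,0) retry=(0,0)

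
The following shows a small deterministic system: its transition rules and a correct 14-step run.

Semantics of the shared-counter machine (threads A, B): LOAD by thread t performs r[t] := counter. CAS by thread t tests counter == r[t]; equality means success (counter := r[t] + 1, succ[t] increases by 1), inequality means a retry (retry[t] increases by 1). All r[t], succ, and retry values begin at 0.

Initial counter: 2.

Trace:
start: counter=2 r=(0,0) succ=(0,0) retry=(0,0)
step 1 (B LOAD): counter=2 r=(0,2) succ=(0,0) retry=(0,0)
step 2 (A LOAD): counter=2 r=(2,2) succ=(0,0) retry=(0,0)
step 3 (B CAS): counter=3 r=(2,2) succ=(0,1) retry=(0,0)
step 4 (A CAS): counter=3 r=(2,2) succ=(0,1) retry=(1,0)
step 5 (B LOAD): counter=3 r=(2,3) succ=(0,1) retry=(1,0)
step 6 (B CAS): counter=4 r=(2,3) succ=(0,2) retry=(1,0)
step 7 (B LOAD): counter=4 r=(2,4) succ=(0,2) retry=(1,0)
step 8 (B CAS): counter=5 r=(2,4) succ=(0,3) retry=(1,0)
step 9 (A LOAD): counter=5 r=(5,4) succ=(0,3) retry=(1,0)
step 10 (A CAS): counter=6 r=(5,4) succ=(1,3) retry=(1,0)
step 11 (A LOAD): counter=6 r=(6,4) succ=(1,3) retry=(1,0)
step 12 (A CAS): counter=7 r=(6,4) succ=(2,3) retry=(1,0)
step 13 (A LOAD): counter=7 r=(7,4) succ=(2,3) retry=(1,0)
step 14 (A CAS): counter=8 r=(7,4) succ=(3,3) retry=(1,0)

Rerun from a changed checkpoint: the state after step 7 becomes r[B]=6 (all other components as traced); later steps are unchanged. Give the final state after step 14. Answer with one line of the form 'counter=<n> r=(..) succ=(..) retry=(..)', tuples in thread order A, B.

state after step 7 := counter=4 r=(2,6) succ=(0,2) retry=(1,0)
step 8 (B CAS): counter=4 r=(2,6) succ=(0,2) retry=(1,1)
step 9 (A LOAD): counter=4 r=(4,6) succ=(0,2) retry=(1,1)
step 10 (A CAS): counter=5 r=(4,6) succ=(1,2) retry=(1,1)
step 11 (A LOAD): counter=5 r=(5,6) succ=(1,2) retry=(1,1)
step 12 (A CAS): counter=6 r=(5,6) succ=(2,2) retry=(1,1)
step 13 (A LOAD): counter=6 r=(6,6) succ=(2,2) retry=(1,1)
step 14 (A CAS): counter=7 r=(6,6) succ=(3,2) retry=(1,1)

counter=7 r=(6,6) succ=(3,2) retry=(1,1)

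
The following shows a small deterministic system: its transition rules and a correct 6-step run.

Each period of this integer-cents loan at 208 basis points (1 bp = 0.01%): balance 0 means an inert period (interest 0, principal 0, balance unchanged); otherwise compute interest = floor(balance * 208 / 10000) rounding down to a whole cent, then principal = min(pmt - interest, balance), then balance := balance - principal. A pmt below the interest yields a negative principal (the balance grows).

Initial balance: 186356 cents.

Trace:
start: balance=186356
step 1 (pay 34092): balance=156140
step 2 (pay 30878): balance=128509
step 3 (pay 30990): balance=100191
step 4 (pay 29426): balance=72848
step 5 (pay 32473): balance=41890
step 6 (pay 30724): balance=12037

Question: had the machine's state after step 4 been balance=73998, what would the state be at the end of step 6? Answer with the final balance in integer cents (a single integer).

state after step 4 := balance=73998
step 5 (pay 32473): balance=43064
step 6 (pay 30724): balance=13235

13235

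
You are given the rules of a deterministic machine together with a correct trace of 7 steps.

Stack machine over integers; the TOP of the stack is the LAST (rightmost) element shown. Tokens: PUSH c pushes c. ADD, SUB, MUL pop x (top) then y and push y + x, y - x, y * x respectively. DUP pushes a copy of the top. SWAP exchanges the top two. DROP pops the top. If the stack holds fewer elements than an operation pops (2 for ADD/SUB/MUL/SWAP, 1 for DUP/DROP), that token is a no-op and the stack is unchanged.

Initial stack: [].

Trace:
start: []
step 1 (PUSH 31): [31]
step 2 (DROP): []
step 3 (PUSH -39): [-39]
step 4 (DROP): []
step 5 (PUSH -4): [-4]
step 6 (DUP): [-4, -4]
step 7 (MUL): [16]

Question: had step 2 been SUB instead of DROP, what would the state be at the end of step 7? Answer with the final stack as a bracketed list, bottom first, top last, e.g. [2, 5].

[31, 16]

(re-executing from step 2 with the substitution; state before step 2: [31])
step 2 (SUB): [31]
step 3 (PUSH -39): [31, -39]
step 4 (DROP): [31]
step 5 (PUSH -4): [31, -4]
step 6 (DUP): [31, -4, -4]
step 7 (MUL): [31, 16]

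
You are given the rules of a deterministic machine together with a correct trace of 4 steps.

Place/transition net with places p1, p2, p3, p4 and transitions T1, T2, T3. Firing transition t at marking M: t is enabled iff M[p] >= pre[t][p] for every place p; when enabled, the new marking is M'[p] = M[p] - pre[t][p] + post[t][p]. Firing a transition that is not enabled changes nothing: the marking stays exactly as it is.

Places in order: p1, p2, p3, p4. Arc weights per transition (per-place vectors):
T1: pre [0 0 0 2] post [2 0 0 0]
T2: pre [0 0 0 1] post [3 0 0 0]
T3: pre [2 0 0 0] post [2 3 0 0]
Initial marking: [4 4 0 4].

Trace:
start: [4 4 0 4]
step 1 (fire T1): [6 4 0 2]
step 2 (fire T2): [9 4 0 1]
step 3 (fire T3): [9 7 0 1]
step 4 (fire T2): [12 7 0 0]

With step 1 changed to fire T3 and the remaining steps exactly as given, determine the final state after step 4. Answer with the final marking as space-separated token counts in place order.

10 10 0 2

(re-executing from step 1 with the substitution; state before step 1: [4 4 0 4])
step 1 (fire T3): [4 7 0 4]
step 2 (fire T2): [7 7 0 3]
step 3 (fire T3): [7 10 0 3]
step 4 (fire T2): [10 10 0 2]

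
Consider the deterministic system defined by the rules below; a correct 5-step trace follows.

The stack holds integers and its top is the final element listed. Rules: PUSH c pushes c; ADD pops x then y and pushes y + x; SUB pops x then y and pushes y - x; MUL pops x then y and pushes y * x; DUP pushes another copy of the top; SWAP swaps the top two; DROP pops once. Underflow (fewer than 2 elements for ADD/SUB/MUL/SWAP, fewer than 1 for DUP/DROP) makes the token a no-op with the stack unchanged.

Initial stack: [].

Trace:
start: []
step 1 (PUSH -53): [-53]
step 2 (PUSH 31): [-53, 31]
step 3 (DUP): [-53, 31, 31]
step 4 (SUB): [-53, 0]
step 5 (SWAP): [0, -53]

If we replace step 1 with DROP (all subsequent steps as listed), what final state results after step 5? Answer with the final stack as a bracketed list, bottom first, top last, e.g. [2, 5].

[0]

(re-executing from step 1 with the substitution; state before step 1: [])
step 1 (DROP): []
step 2 (PUSH 31): [31]
step 3 (DUP): [31, 31]
step 4 (SUB): [0]
step 5 (SWAP): [0]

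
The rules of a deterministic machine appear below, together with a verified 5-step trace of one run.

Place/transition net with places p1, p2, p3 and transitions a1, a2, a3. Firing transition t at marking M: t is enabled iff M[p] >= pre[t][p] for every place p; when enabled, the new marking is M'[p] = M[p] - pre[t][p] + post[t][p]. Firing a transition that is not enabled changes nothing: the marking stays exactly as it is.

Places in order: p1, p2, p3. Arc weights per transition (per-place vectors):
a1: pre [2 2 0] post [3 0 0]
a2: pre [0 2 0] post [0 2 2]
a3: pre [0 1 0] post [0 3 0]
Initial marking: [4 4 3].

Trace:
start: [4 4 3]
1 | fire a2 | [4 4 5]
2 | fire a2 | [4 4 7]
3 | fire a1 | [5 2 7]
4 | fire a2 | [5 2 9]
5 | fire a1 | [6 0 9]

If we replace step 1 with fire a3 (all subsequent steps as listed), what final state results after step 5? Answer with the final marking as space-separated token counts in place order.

(re-executing from step 1 with the substitution; state before step 1: [4 4 3])
1 | fire a3 | [4 6 3]
2 | fire a2 | [4 6 5]
3 | fire a1 | [5 4 5]
4 | fire a2 | [5 4 7]
5 | fire a1 | [6 2 7]

6 2 7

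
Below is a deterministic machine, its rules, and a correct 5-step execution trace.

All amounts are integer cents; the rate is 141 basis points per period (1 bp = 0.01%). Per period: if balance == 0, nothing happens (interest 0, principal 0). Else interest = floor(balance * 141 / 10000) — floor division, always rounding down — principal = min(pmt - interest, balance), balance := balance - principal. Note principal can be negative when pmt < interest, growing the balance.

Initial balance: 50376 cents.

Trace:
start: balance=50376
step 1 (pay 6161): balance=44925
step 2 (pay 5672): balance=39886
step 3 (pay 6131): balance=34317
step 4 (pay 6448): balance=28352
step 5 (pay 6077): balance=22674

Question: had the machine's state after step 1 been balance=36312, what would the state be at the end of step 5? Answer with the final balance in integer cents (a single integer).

13565

state after step 1 := balance=36312
step 2 (pay 5672): balance=31151
step 3 (pay 6131): balance=25459
step 4 (pay 6448): balance=19369
step 5 (pay 6077): balance=13565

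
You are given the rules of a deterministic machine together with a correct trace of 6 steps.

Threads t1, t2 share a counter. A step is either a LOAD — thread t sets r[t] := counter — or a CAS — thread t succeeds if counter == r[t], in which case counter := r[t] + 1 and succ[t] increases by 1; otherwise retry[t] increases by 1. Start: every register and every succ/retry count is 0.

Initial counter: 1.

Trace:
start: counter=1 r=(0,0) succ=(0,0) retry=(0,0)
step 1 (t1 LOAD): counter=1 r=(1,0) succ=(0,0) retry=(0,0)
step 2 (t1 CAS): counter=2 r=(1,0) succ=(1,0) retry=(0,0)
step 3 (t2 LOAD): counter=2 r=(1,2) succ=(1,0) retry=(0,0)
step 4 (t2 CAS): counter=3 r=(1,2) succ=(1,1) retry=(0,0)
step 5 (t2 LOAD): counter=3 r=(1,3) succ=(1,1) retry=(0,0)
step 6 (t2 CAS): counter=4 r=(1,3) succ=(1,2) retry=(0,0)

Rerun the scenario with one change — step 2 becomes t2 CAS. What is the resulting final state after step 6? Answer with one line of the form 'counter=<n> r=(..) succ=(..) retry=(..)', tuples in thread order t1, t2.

counter=3 r=(1,2) succ=(0,2) retry=(0,1)

(re-executing from step 2 with the substitution; state before step 2: counter=1 r=(1,0) succ=(0,0) retry=(0,0))
step 2 (t2 CAS): counter=1 r=(1,0) succ=(0,0) retry=(0,1)
step 3 (t2 LOAD): counter=1 r=(1,1) succ=(0,0) retry=(0,1)
step 4 (t2 CAS): counter=2 r=(1,1) succ=(0,1) retry=(0,1)
step 5 (t2 LOAD): counter=2 r=(1,2) succ=(0,1) retry=(0,1)
step 6 (t2 CAS): counter=3 r=(1,2) succ=(0,2) retry=(0,1)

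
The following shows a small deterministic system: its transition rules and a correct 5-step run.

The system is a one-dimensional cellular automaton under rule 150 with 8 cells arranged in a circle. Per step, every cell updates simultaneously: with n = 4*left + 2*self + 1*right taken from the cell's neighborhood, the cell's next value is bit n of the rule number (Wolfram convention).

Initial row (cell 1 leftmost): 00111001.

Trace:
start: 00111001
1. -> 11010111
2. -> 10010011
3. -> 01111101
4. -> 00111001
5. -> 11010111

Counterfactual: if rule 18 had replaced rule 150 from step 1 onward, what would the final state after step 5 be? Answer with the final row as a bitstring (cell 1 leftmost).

00000000

(re-executing steps 1..5 under rule 18; state before step 1: 00111001)
1. -> 11000110
2. -> 00101000
3. -> 01000100
4. -> 10101010
5. -> 00000000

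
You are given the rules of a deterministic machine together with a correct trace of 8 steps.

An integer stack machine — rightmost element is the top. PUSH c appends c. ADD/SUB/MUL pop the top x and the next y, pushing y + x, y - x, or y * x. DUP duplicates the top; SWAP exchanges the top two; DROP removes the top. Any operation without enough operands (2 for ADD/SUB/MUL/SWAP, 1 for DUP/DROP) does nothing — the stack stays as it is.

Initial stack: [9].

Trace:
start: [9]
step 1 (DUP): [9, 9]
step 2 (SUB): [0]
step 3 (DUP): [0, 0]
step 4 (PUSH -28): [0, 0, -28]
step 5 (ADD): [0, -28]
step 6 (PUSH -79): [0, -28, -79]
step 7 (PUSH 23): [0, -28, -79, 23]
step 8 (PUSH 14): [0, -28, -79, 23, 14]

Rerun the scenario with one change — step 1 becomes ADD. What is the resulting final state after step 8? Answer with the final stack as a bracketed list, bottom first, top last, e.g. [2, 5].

[9, -19, -79, 23, 14]

(re-executing from step 1 with the substitution; state before step 1: [9])
step 1 (ADD): [9]
step 2 (SUB): [9]
step 3 (DUP): [9, 9]
step 4 (PUSH -28): [9, 9, -28]
step 5 (ADD): [9, -19]
step 6 (PUSH -79): [9, -19, -79]
step 7 (PUSH 23): [9, -19, -79, 23]
step 8 (PUSH 14): [9, -19, -79, 23, 14]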